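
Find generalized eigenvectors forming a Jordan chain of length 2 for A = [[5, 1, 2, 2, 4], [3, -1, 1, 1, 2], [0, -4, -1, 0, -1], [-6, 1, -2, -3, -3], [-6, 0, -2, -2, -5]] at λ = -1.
v_1 = [[-1, 0, 0, 1, 1]]^T, v_2 = [[0, 0, -1, 1, 0]]^T

We seek v_1 ∈ ker((A + I)^2) \ ker(A + I), then set v_{i+1} = (A + I) v_i.

One such chain is v_1 = [[-1, 0, 0, 1, 1]]^T, v_2 = [[0, 0, -1, 1, 0]]^T. Check: (A + I) v_2 = [[0, 0, 0, 0, 0]]^T = 0.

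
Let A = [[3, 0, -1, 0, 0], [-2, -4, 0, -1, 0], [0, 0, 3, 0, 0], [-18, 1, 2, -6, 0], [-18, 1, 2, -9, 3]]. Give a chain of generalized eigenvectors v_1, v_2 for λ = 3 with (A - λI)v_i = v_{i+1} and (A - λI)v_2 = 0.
We seek v_1 ∈ ker((A - 3I)^2) \ ker(A - 3I), then set v_{i+1} = (A - 3I) v_i.

One such chain is v_1 = [[0, 0, 1, 0, 0]]^T, v_2 = [[-1, 0, 0, 2, 2]]^T. Check: (A - 3I) v_2 = [[0, 0, 0, 0, 0]]^T = 0.

v_1 = [[0, 0, 1, 0, 0]]^T, v_2 = [[-1, 0, 0, 2, 2]]^T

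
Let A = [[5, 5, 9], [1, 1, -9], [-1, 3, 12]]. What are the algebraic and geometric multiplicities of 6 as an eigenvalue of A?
algebraic multiplicity 3, geometric multiplicity 1

The characteristic polynomial is (x - 6)^3, so the factor x - 6 appears with exponent 3: the algebraic multiplicity is 3.

rank(A - 6I) = 2, so the eigenspace has dimension 3 - 2 = 1: the geometric multiplicity is 1.

Since 1 < 3, A is not diagonalizable.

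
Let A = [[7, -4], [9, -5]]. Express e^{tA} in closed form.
A has Jordan form J = [[1, 1], [0, 1]] with A = PJP^{-1}, so e^{tA} = P e^{tJ} P^{-1}.

For a Jordan block J_k(λ), e^{tJ_k(λ)} = e^{λt} · (I + tN + t^2 N^2/2! + ... + t^{k-1} N^{k-1}/(k-1)!) where N is the nilpotent superdiagonal part.

Assembling the blocks and conjugating back gives the entries of e^{tA} as shown above.

e^{tA} = [[(6*t + 1)*e^{t}, -4*t*e^{t}], [9*t*e^{t}, (1 - 6*t)*e^{t}]]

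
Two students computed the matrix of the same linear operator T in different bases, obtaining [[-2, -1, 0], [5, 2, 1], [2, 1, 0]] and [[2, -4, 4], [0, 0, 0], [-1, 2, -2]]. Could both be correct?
No.

Both have characteristic polynomial x^3, but the minimal polynomial of A is x^3 while the minimal polynomial of B is x^2. The minimal polynomial is a similarity invariant, so A and B are not similar.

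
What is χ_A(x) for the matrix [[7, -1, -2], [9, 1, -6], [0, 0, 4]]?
xI - A = [[x - 7, 1, 2], [-9, x - 1, 6], [0, 0, x - 4]].

Expanding det(xI - A) along the first row:
det(xI - A) = + (x - 7)·det([[x - 1, 6], [0, x - 4]]) - (1)·det([[-9, 6], [0, x - 4]]) + (2)·det([[-9, x - 1], [0, 0]]).

Evaluating gives χ_A(x) = x^3 - 12x^2 + 48x - 64 = (x - 4)^3.

χ_A(x) = (x - 4)^3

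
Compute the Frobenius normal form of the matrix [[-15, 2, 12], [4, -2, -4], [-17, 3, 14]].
R = [[0, 0, 0], [1, 0, 0], [0, 1, -3]]

The invariant factors of A (the non-unit diagonal entries of the Smith normal form of xI - A over ℚ[x]) are x^2(x + 3), each dividing the next. The characteristic polynomial is their product, x^2(x + 3).

The rational canonical form is the block-diagonal matrix of companion matrices C(f_i):
R = [[0, 0, 0], [1, 0, 0], [0, 1, -3]].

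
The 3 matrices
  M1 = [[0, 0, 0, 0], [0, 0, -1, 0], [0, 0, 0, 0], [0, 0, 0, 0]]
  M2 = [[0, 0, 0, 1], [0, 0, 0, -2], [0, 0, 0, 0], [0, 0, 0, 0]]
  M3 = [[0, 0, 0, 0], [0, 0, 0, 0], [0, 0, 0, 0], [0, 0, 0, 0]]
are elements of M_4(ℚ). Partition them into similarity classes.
Characteristic polynomials: χ_{M1} = x^4, χ_{M2} = x^4, χ_{M3} = x^4.

{M1, M2}: invariant factors x, x, x^2.

{M3}: invariant factors x, x, x, x.

Matrices are similar if and only if their invariant-factor lists agree; the partition into similarity classes is {M1, M2}, {M3}.

2 classes: {M1, M2}, {M3}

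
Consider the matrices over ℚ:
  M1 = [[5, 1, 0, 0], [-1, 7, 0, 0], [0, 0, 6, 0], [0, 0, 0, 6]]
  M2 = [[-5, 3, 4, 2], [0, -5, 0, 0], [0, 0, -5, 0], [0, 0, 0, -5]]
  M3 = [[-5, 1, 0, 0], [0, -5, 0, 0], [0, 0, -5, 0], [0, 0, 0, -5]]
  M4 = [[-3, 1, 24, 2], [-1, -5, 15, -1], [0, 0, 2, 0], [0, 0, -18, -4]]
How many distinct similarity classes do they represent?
3 classes: {M1}, {M2, M3}, {M4}

Characteristic polynomials: χ_{M1} = (x - 6)^4, χ_{M2} = (x + 5)^4, χ_{M3} = (x + 5)^4, χ_{M4} = (x - 2)(x + 4)^3.

{M1}: invariant factors x - 6, x - 6, (x - 6)^2.

{M2, M3}: invariant factors x + 5, x + 5, (x + 5)^2.

{M4}: invariant factors (x - 2)(x + 4)^3.

Matrices are similar if and only if their invariant-factor lists agree; the partition into similarity classes is {M1}, {M2, M3}, {M4}.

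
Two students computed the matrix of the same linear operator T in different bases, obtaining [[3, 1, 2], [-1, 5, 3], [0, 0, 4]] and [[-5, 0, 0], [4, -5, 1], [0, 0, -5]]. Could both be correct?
trace(A) = 12 but trace(B) = -15. The trace is a similarity invariant, so A and B are not similar.

No.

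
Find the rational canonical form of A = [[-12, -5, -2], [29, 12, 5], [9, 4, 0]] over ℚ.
R = [[0, 0, -1], [1, 0, 1], [0, 1, 0]]

The invariant factors of A (the non-unit diagonal entries of the Smith normal form of xI - A over ℚ[x]) are x^3 - x + 1, each dividing the next. The characteristic polynomial is their product, x^3 - x + 1.

The rational canonical form is the block-diagonal matrix of companion matrices C(f_i):
R = [[0, 0, -1], [1, 0, 1], [0, 1, 0]].

Note the characteristic polynomial does not split into linear factors over ℚ, so A has no Jordan form over ℚ; the rational canonical form exists over any field.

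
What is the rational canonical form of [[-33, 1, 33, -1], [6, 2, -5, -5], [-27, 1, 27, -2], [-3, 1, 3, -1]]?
The invariant factors of A (the non-unit diagonal entries of the Smith normal form of xI - A over ℚ[x]) are (x + 2)(x + 5)(x^2 - 2x + 3), each dividing the next. The characteristic polynomial is their product, (x + 2)(x + 5)(x^2 - 2x + 3).

The rational canonical form is the block-diagonal matrix of companion matrices C(f_i):
R = [[0, 0, 0, -30], [1, 0, 0, -1], [0, 1, 0, 1], [0, 0, 1, -5]].

Note the characteristic polynomial does not split into linear factors over ℚ, so A has no Jordan form over ℚ; the rational canonical form exists over any field.

R = [[0, 0, 0, -30], [1, 0, 0, -1], [0, 1, 0, 1], [0, 0, 1, -5]]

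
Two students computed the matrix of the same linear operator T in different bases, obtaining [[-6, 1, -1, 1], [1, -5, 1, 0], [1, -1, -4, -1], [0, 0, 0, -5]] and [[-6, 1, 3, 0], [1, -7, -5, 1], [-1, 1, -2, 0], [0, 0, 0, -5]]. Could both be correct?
Yes.

Two matrices over a field are similar if and only if they have the same invariant factors.

Both A and B have characteristic polynomial (x + 5)^4 and minimal polynomial (x + 5)^3. Computing further, both have invariant factors x + 5, (x + 5)^3. Hence A and B are similar.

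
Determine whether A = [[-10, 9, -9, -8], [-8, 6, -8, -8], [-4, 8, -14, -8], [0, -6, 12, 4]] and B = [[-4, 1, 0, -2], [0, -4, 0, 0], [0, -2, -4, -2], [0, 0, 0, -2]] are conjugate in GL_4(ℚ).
Two matrices over a field are similar if and only if they have the same invariant factors.

Both A and B have characteristic polynomial (x + 2)(x + 4)^3 and minimal polynomial (x + 2)(x + 4)^2. Computing further, both have invariant factors x + 4, (x + 2)(x + 4)^2. Hence A and B are similar.

Yes.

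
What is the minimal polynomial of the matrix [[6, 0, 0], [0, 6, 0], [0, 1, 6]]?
The characteristic polynomial factors as (x - 6)^3. The minimal polynomial is ∏(x - λ)^{k_λ} where k_λ is the size of the largest Jordan block at λ.

For λ = 6: rank(A - 6I) = 1, and the largest Jordan block has size 2 (the smallest k with rank((A - 6I)^k) = rank((A - 6I)^(k+1))).

So m_A(x) = (x - 6)^2.

m_A(x) = (x - 6)^2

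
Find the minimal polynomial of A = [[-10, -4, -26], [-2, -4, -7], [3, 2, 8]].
m_A(x) = (x + 2)^3

The characteristic polynomial factors as (x + 2)^3. The minimal polynomial is ∏(x - λ)^{k_λ} where k_λ is the size of the largest Jordan block at λ.

For λ = -2: rank(A + 2I) = 2, and the largest Jordan block has size 3 (the smallest k with rank((A + 2I)^k) = rank((A + 2I)^(k+1))).

So m_A(x) = (x + 2)^3.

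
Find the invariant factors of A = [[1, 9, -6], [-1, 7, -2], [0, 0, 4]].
The Jordan structure of A has elementary divisors (x - 4)^2, (x - 4). Arranging the block sizes at each eigenvalue in decreasing order and taking row products gives the invariant factors.

Invariant factors (smallest first, each dividing the next): x - 4, (x - 4)^2.

Check: the last factor (x - 4)^2 is the minimal polynomial, and the product (x - 4)^3 is the characteristic polynomial.

x - 4, (x - 4)^2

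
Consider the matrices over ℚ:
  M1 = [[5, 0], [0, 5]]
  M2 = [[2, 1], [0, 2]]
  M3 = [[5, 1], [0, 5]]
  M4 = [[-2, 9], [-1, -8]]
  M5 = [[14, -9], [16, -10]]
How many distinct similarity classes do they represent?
4 classes: {M1}, {M2, M5}, {M3}, {M4}

Characteristic polynomials: χ_{M1} = (x - 5)^2, χ_{M2} = (x - 2)^2, χ_{M3} = (x - 5)^2, χ_{M4} = (x + 5)^2, χ_{M5} = (x - 2)^2.

{M1}: invariant factors x - 5, x - 5.

{M2, M5}: invariant factors (x - 2)^2.

{M3}: invariant factors (x - 5)^2.

{M4}: invariant factors (x + 5)^2.

Matrices are similar if and only if their invariant-factor lists agree; the partition into similarity classes is {M1}, {M2, M5}, {M3}, {M4}.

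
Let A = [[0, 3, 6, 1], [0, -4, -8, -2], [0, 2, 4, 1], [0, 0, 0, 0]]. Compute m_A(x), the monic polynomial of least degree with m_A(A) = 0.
The characteristic polynomial factors as x^4. The minimal polynomial is ∏(x - λ)^{k_λ} where k_λ is the size of the largest Jordan block at λ.

For λ = 0: rank(A) = 2, and the largest Jordan block has size 2 (the smallest k with rank(A^k) = rank(A^(k+1))).

So m_A(x) = x^2.

m_A(x) = x^2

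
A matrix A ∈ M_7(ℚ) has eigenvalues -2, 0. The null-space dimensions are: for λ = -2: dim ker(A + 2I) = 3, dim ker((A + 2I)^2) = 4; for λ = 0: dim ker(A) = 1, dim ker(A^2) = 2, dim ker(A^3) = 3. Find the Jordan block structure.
λ = -2: successive nullity increments [3, 1] count blocks of size ≥ k; block sizes are [2, 1, 1].
λ = 0: successive nullity increments [1, 1, 1] count blocks of size ≥ k; block sizes are [3].

Jordan blocks: (-2, 2), (-2, 1), (-2, 1), (0, 3)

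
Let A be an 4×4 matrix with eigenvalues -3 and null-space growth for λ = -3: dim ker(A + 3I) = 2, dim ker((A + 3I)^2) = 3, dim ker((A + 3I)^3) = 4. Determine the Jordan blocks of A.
λ = -3: successive nullity increments [2, 1, 1] count blocks of size ≥ k; block sizes are [3, 1].

Jordan blocks: (-3, 3), (-3, 1)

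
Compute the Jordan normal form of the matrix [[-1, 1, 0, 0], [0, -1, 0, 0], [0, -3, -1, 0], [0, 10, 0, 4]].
The characteristic polynomial is det(xI - A) = (x - 4)(x + 1)^3, so the eigenvalues are -1 (algebraic multiplicity 3), 4 (algebraic multiplicity 1).

For λ = -1: rank(A + I) = 2, rank((A + I)^2) = 1. The eigenspace has dimension 4 - 2 = 2, so there are 2 Jordan blocks; the rank sequence gives block sizes [2, 1].

For λ = 4: algebraic multiplicity 1 gives one 1×1 block.

Assembling the blocks gives the Jordan form J above.

J = [[-1, 1, 0, 0], [0, -1, 0, 0], [0, 0, -1, 0], [0, 0, 0, 4]]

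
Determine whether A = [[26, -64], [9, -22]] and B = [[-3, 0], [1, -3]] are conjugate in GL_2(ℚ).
No.

trace(A) = 4 but trace(B) = -6. The trace is a similarity invariant, so A and B are not similar.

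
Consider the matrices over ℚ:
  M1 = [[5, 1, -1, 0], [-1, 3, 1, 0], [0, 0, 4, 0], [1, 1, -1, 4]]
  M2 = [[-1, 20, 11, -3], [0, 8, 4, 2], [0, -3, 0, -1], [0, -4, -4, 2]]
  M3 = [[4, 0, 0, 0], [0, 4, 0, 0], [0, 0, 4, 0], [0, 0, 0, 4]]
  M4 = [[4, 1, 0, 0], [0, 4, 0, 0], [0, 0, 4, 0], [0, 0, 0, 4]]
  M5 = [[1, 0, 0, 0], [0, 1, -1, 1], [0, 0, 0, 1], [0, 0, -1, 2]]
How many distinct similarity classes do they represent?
4 classes: {M1, M4}, {M2}, {M3}, {M5}

Characteristic polynomials: χ_{M1} = (x - 4)^4, χ_{M2} = (x - 4)^2(x - 2)(x + 1), χ_{M3} = (x - 4)^4, χ_{M4} = (x - 4)^4, χ_{M5} = (x - 1)^4.

{M1, M4}: invariant factors x - 4, x - 4, (x - 4)^2.

{M2}: invariant factors (x - 4)^2(x - 2)(x + 1).

{M3}: invariant factors x - 4, x - 4, x - 4, x - 4.

{M5}: invariant factors x - 1, x - 1, (x - 1)^2.

Matrices are similar if and only if their invariant-factor lists agree; the partition into similarity classes is {M1, M4}, {M2}, {M3}, {M5}.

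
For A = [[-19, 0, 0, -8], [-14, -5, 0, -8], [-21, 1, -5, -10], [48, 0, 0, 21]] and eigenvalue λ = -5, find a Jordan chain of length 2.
We seek v_1 ∈ ker((A + 5I)^2) \ ker(A + 5I), then set v_{i+1} = (A + 5I) v_i.

One such chain is v_1 = [[0, 1, 1, 0]]^T, v_2 = [[0, 0, 1, 0]]^T. Check: (A + 5I) v_2 = [[0, 0, 0, 0]]^T = 0.

v_1 = [[0, 1, 1, 0]]^T, v_2 = [[0, 0, 1, 0]]^T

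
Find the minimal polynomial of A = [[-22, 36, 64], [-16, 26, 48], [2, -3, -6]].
The characteristic polynomial factors as (x - 2)(x + 2)^2. The minimal polynomial is ∏(x - λ)^{k_λ} where k_λ is the size of the largest Jordan block at λ.

For λ = -2: rank(A + 2I) = 2, and the largest Jordan block has size 2 (the smallest k with rank((A + 2I)^k) = rank((A + 2I)^(k+1))).
For λ = 2: rank(A - 2I) = 2, and the largest Jordan block has size 1 (the smallest k with rank((A - 2I)^k) = rank((A - 2I)^(k+1))).

So m_A(x) = (x - 2)(x + 2)^2.

m_A(x) = (x - 2)(x + 2)^2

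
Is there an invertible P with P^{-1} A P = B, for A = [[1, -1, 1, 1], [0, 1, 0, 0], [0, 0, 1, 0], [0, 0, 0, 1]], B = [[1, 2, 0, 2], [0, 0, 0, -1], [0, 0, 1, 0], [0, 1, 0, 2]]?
Yes.

Two matrices over a field are similar if and only if they have the same invariant factors.

Both A and B have characteristic polynomial (x - 1)^4 and minimal polynomial (x - 1)^2. Computing further, both have invariant factors x - 1, x - 1, (x - 1)^2. Hence A and B are similar.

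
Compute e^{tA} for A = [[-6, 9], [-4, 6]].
A has Jordan form J = [[0, 1], [0, 0]] with A = PJP^{-1}, so e^{tA} = P e^{tJ} P^{-1}.

For a Jordan block J_k(λ), e^{tJ_k(λ)} = e^{λt} · (I + tN + t^2 N^2/2! + ... + t^{k-1} N^{k-1}/(k-1)!) where N is the nilpotent superdiagonal part.

Assembling the blocks and conjugating back gives the entries of e^{tA} as shown above.

e^{tA} = [[1 - 6*t, 9*t], [-4*t, 6*t + 1]]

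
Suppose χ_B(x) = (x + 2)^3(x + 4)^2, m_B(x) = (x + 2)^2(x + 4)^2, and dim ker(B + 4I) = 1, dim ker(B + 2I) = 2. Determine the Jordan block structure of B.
λ = -4: algebraic multiplicity 2 (exponent in χ_B), largest block size 2 (exponent in m_B), 1 block (geometric multiplicity). This forces block sizes [2].
λ = -2: algebraic multiplicity 3 (exponent in χ_B), largest block size 2 (exponent in m_B), 2 blocks (geometric multiplicity). These force block sizes [2, 1].

Jordan blocks: (-4, 2), (-2, 2), (-2, 1)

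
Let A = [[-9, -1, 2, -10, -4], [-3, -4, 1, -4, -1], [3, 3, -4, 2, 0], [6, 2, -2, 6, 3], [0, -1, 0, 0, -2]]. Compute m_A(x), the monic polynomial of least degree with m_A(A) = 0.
m_A(x) = (x + 2)^2(x + 3)^3

The characteristic polynomial factors as (x + 2)^2(x + 3)^3. The minimal polynomial is ∏(x - λ)^{k_λ} where k_λ is the size of the largest Jordan block at λ.

For λ = -3: rank(A + 3I) = 4, and the largest Jordan block has size 3 (the smallest k with rank((A + 3I)^k) = rank((A + 3I)^(k+1))).
For λ = -2: rank(A + 2I) = 4, and the largest Jordan block has size 2 (the smallest k with rank((A + 2I)^k) = rank((A + 2I)^(k+1))).

So m_A(x) = (x + 2)^2(x + 3)^3.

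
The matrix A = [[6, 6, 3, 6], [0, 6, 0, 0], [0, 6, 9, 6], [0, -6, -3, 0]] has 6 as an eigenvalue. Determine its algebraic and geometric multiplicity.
algebraic multiplicity 3, geometric multiplicity 3

The characteristic polynomial is (x - 6)^3(x - 3), so the factor x - 6 appears with exponent 3: the algebraic multiplicity is 3.

rank(A - 6I) = 1, so the eigenspace has dimension 4 - 1 = 3: the geometric multiplicity is 3.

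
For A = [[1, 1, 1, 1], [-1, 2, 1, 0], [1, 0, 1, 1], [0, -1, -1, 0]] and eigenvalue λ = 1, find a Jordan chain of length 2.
v_1 = [[0, 1, 0, 0]]^T, v_2 = [[1, 1, 0, -1]]^T

We seek v_1 ∈ ker((A - I)^2) \ ker(A - I), then set v_{i+1} = (A - I) v_i.

One such chain is v_1 = [[0, 1, 0, 0]]^T, v_2 = [[1, 1, 0, -1]]^T. Check: (A - I) v_2 = [[0, 0, 0, 0]]^T = 0.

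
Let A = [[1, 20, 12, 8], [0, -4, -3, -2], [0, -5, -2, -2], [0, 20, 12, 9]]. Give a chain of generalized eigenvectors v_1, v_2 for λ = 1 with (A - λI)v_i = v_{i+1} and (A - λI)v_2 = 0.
We seek v_1 ∈ ker((A - I)^2) \ ker(A - I), then set v_{i+1} = (A - I) v_i.

One such chain is v_1 = [[-6, 3, -2, -4]]^T, v_2 = [[4, -1, -1, 4]]^T. Check: (A - I) v_2 = [[0, 0, 0, 0]]^T = 0.

v_1 = [[-6, 3, -2, -4]]^T, v_2 = [[4, -1, -1, 4]]^T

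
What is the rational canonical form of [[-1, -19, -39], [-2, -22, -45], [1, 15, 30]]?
The invariant factors of A (the non-unit diagonal entries of the Smith normal form of xI - A over ℚ[x]) are (x - 6)(x^2 - x + 2), each dividing the next. The characteristic polynomial is their product, (x - 6)(x^2 - x + 2).

The rational canonical form is the block-diagonal matrix of companion matrices C(f_i):
R = [[0, 0, 12], [1, 0, -8], [0, 1, 7]].

Note the characteristic polynomial does not split into linear factors over ℚ, so A has no Jordan form over ℚ; the rational canonical form exists over any field.

R = [[0, 0, 12], [1, 0, -8], [0, 1, 7]]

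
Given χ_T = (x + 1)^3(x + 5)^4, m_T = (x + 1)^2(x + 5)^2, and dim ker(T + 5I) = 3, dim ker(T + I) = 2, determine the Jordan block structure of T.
Jordan blocks: (-5, 2), (-5, 1), (-5, 1), (-1, 2), (-1, 1)

λ = -5: algebraic multiplicity 4 (exponent in χ_T), largest block size 2 (exponent in m_T), 3 blocks (geometric multiplicity). These force block sizes [2, 1, 1].
λ = -1: algebraic multiplicity 3 (exponent in χ_T), largest block size 2 (exponent in m_T), 2 blocks (geometric multiplicity). These force block sizes [2, 1].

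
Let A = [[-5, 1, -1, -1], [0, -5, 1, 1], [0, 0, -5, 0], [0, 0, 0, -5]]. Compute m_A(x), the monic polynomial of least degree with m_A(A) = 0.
The characteristic polynomial factors as (x + 5)^4. The minimal polynomial is ∏(x - λ)^{k_λ} where k_λ is the size of the largest Jordan block at λ.

For λ = -5: rank(A + 5I) = 2, and the largest Jordan block has size 3 (the smallest k with rank((A + 5I)^k) = rank((A + 5I)^(k+1))).

So m_A(x) = (x + 5)^3.

m_A(x) = (x + 5)^3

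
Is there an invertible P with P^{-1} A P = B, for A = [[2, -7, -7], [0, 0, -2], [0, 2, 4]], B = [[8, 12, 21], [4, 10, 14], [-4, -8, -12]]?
Yes.

Two matrices over a field are similar if and only if they have the same invariant factors.

Both A and B have characteristic polynomial (x - 2)^3 and minimal polynomial (x - 2)^2. Computing further, both have invariant factors x - 2, (x - 2)^2. Hence A and B are similar.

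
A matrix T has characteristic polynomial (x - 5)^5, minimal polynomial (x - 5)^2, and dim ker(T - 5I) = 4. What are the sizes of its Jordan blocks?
Jordan blocks: (5, 2), (5, 1), (5, 1), (5, 1)

λ = 5: algebraic multiplicity 5 (exponent in χ_T), largest block size 2 (exponent in m_T), 4 blocks (geometric multiplicity). These force block sizes [2, 1, 1, 1].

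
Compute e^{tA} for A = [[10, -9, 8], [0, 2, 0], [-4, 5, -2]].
A has Jordan form J = [[2, 1, 0], [0, 2, 0], [0, 0, 6]] with A = PJP^{-1}, so e^{tA} = P e^{tJ} P^{-1}.

For a Jordan block J_k(λ), e^{tJ_k(λ)} = e^{λt} · (I + tN + t^2 N^2/2! + ... + t^{k-1} N^{k-1}/(k-1)!) where N is the nilpotent superdiagonal part.

Assembling the blocks and conjugating back gives the entries of e^{tA} as shown above.

e^{tA} = [[2*e^{6*t} - e^{2*t}, (-t - 2*e^{4*t} + 2)*e^{2*t}, 2*(e^{4*t} - 1)*e^{2*t}], [0, e^{2*t}, 0], [-e^{6*t} + e^{2*t}, (t + e^{4*t} - 1)*e^{2*t}, (2 - e^{4*t})*e^{2*t}]]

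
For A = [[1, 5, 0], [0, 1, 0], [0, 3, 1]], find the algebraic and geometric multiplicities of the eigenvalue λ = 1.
The characteristic polynomial is (x - 1)^3, so the factor x - 1 appears with exponent 3: the algebraic multiplicity is 3.

rank(A - I) = 1, so the eigenspace has dimension 3 - 1 = 2: the geometric multiplicity is 2.

Since 2 < 3, A is not diagonalizable.

algebraic multiplicity 3, geometric multiplicity 2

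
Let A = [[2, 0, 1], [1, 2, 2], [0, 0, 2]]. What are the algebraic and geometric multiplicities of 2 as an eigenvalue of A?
algebraic multiplicity 3, geometric multiplicity 1

The characteristic polynomial is (x - 2)^3, so the factor x - 2 appears with exponent 3: the algebraic multiplicity is 3.

rank(A - 2I) = 2, so the eigenspace has dimension 3 - 2 = 1: the geometric multiplicity is 1.

Since 1 < 3, A is not diagonalizable.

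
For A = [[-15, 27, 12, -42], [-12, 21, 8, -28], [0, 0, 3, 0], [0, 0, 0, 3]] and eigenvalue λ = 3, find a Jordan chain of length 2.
We seek v_1 ∈ ker((A - 3I)^2) \ ker(A - 3I), then set v_{i+1} = (A - 3I) v_i.

One such chain is v_1 = [[-1, 1, 0, 1]]^T, v_2 = [[3, 2, 0, 0]]^T. Check: (A - 3I) v_2 = [[0, 0, 0, 0]]^T = 0.

v_1 = [[-1, 1, 0, 1]]^T, v_2 = [[3, 2, 0, 0]]^T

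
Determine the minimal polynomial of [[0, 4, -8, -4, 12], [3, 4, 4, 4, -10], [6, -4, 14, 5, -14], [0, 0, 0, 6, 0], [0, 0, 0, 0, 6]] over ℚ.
m_A(x) = (x - 6)^2

The characteristic polynomial factors as (x - 6)^5. The minimal polynomial is ∏(x - λ)^{k_λ} where k_λ is the size of the largest Jordan block at λ.

For λ = 6: rank(A - 6I) = 2, and the largest Jordan block has size 2 (the smallest k with rank((A - 6I)^k) = rank((A - 6I)^(k+1))).

So m_A(x) = (x - 6)^2.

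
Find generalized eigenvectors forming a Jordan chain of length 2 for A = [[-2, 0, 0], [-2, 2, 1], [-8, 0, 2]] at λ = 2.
v_1 = [[0, -1, 1]]^T, v_2 = [[0, 1, 0]]^T

We seek v_1 ∈ ker((A - 2I)^2) \ ker(A - 2I), then set v_{i+1} = (A - 2I) v_i.

One such chain is v_1 = [[0, -1, 1]]^T, v_2 = [[0, 1, 0]]^T. Check: (A - 2I) v_2 = [[0, 0, 0]]^T = 0.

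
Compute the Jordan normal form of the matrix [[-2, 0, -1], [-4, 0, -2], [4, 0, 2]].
The characteristic polynomial is det(xI - A) = x^3, so the eigenvalues are 0 (algebraic multiplicity 3).

For λ = 0: rank(A) = 1, rank(A^2) = 0. The eigenspace has dimension 3 - 1 = 2, so there are 2 Jordan blocks; the rank sequence gives block sizes [2, 1].

Assembling the blocks gives the Jordan form J above.

J = [[0, 1, 0], [0, 0, 0], [0, 0, 0]]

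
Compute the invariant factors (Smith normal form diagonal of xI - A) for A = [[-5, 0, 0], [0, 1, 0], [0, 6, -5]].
x + 5, (x - 1)(x + 5)

The Jordan structure of A has elementary divisors (x + 5), (x + 5), (x - 1). Arranging the block sizes at each eigenvalue in decreasing order and taking row products gives the invariant factors.

Invariant factors (smallest first, each dividing the next): x + 5, (x - 1)(x + 5).

Check: the last factor (x - 1)(x + 5) is the minimal polynomial, and the product (x - 1)(x + 5)^2 is the characteristic polynomial.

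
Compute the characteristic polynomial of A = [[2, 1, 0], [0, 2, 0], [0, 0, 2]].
χ_A(x) = (x - 2)^3

xI - A = [[x - 2, -1, 0], [0, x - 2, 0], [0, 0, x - 2]].

Expanding det(xI - A) along the first row:
det(xI - A) = + (x - 2)·det([[x - 2, 0], [0, x - 2]]) - (-1)·det([[0, 0], [0, x - 2]]) + (0)·det([[0, x - 2], [0, 0]]).

Evaluating gives χ_A(x) = x^3 - 6x^2 + 12x - 8 = (x - 2)^3.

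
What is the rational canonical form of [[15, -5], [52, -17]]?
The invariant factors of A (the non-unit diagonal entries of the Smith normal form of xI - A over ℚ[x]) are x^2 + 2x + 5, each dividing the next. The characteristic polynomial is their product, x^2 + 2x + 5.

The rational canonical form is the block-diagonal matrix of companion matrices C(f_i):
R = [[0, -5], [1, -2]].

Note the characteristic polynomial does not split into linear factors over ℚ, so A has no Jordan form over ℚ; the rational canonical form exists over any field.

R = [[0, -5], [1, -2]]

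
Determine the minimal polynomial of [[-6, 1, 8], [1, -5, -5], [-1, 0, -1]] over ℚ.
m_A(x) = (x + 4)^3

The characteristic polynomial factors as (x + 4)^3. The minimal polynomial is ∏(x - λ)^{k_λ} where k_λ is the size of the largest Jordan block at λ.

For λ = -4: rank(A + 4I) = 2, and the largest Jordan block has size 3 (the smallest k with rank((A + 4I)^k) = rank((A + 4I)^(k+1))).

So m_A(x) = (x + 4)^3.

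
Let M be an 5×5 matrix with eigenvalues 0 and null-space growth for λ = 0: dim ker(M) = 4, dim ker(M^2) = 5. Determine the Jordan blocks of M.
λ = 0: successive nullity increments [4, 1] count blocks of size ≥ k; block sizes are [2, 1, 1, 1].

Jordan blocks: (0, 2), (0, 1), (0, 1), (0, 1)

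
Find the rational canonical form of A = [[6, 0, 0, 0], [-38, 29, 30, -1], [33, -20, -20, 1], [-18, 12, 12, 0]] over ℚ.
R = [[6, 0, 0, 0], [0, 0, 0, 12], [0, 1, 0, -20], [0, 0, 1, 9]]

The invariant factors of A (the non-unit diagonal entries of the Smith normal form of xI - A over ℚ[x]) are x - 6, (x - 6)(x - 2)(x - 1), each dividing the next. The characteristic polynomial is their product, (x - 6)^2(x - 2)(x - 1).

The rational canonical form is the block-diagonal matrix of companion matrices C(f_i):
R = [[6, 0, 0, 0], [0, 0, 0, 12], [0, 1, 0, -20], [0, 0, 1, 9]].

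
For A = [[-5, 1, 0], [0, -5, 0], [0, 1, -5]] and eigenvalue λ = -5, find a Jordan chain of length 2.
v_1 = [[2, 1, 2]]^T, v_2 = [[1, 0, 1]]^T

We seek v_1 ∈ ker((A + 5I)^2) \ ker(A + 5I), then set v_{i+1} = (A + 5I) v_i.

One such chain is v_1 = [[2, 1, 2]]^T, v_2 = [[1, 0, 1]]^T. Check: (A + 5I) v_2 = [[0, 0, 0]]^T = 0.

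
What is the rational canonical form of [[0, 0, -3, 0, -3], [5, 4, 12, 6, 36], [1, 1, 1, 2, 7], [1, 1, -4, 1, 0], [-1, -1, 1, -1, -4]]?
The invariant factors of A (the non-unit diagonal entries of the Smith normal form of xI - A over ℚ[x]) are (x - 1)^2(x^3 + 3x + 3), each dividing the next. The characteristic polynomial is their product, (x - 1)^2(x^3 + 3x + 3).

The rational canonical form is the block-diagonal matrix of companion matrices C(f_i):
R = [[0, 0, 0, 0, -3], [1, 0, 0, 0, 3], [0, 1, 0, 0, 3], [0, 0, 1, 0, -4], [0, 0, 0, 1, 2]].

Note the characteristic polynomial does not split into linear factors over ℚ, so A has no Jordan form over ℚ; the rational canonical form exists over any field.

R = [[0, 0, 0, 0, -3], [1, 0, 0, 0, 3], [0, 1, 0, 0, 3], [0, 0, 1, 0, -4], [0, 0, 0, 1, 2]]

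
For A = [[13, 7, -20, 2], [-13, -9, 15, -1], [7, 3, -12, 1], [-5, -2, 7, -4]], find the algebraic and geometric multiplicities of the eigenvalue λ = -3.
algebraic multiplicity 4, geometric multiplicity 2

The characteristic polynomial is (x + 3)^4, so the factor x + 3 appears with exponent 4: the algebraic multiplicity is 4.

rank(A + 3I) = 2, so the eigenspace has dimension 4 - 2 = 2: the geometric multiplicity is 2.

Since 2 < 4, A is not diagonalizable.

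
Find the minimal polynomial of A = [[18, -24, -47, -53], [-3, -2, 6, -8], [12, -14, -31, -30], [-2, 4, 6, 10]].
The characteristic polynomial factors as x^3(x + 5). The minimal polynomial is ∏(x - λ)^{k_λ} where k_λ is the size of the largest Jordan block at λ.

For λ = -5: rank(A + 5I) = 3, and the largest Jordan block has size 1 (the smallest k with rank((A + 5I)^k) = rank((A + 5I)^(k+1))).
For λ = 0: rank(A) = 3, and the largest Jordan block has size 3 (the smallest k with rank(A^k) = rank(A^(k+1))).

So m_A(x) = x^3(x + 5).

m_A(x) = x^3(x + 5)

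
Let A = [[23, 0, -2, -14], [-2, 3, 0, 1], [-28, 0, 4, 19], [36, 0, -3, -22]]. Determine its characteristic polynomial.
xI - A = [[x - 23, 0, 2, 14], [2, x - 3, 0, -1], [28, 0, x - 4, -19], [-36, 0, 3, x + 22]].

Expanding det(xI - A) along the first row:
det(xI - A) = + (x - 23)·det([[x - 3, 0, -1], [0, x - 4, -19], [0, 3, x + 22]]) - (0)·det([[2, 0, -1], [28, x - 4, -19], [-36, 3, x + 22]]) + (2)·det([[2, x - 3, -1], [28, 0, -19], [-36, 0, x + 22]]) - (14)·det([[2, x - 3, 0], [28, 0, x - 4], [-36, 0, 3]]).

Evaluating gives χ_A(x) = x^4 - 8x^3 + 18x^2 - 27 = (x - 3)^3(x + 1).

χ_A(x) = (x - 3)^3(x + 1)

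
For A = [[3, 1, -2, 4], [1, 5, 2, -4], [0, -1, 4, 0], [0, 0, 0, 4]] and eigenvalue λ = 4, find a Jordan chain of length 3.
v_1 = [[-1, 0, 1, 0]]^T, v_2 = [[-1, 1, 0, 0]]^T, v_3 = [[2, 0, -1, 0]]^T

We seek v_1 ∈ ker((A - 4I)^3) \ ker((A - 4I)^2), then set v_{i+1} = (A - 4I) v_i.

One such chain is v_1 = [[-1, 0, 1, 0]]^T, v_2 = [[-1, 1, 0, 0]]^T, v_3 = [[2, 0, -1, 0]]^T. Check: (A - 4I) v_3 = [[0, 0, 0, 0]]^T = 0.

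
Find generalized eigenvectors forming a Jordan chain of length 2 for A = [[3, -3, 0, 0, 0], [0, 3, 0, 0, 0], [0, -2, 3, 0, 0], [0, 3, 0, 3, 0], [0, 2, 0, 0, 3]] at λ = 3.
We seek v_1 ∈ ker((A - 3I)^2) \ ker(A - 3I), then set v_{i+1} = (A - 3I) v_i.

One such chain is v_1 = [[3, 1, 2, -3, -1]]^T, v_2 = [[-3, 0, -2, 3, 2]]^T. Check: (A - 3I) v_2 = [[0, 0, 0, 0, 0]]^T = 0.

v_1 = [[3, 1, 2, -3, -1]]^T, v_2 = [[-3, 0, -2, 3, 2]]^T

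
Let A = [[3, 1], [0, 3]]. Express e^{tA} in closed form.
e^{tA} = [[e^{3*t}, t*e^{3*t}], [0, e^{3*t}]]

A has Jordan form J = [[3, 1], [0, 3]] with A = PJP^{-1}, so e^{tA} = P e^{tJ} P^{-1}.

For a Jordan block J_k(λ), e^{tJ_k(λ)} = e^{λt} · (I + tN + t^2 N^2/2! + ... + t^{k-1} N^{k-1}/(k-1)!) where N is the nilpotent superdiagonal part.

Assembling the blocks and conjugating back gives the entries of e^{tA} as shown above.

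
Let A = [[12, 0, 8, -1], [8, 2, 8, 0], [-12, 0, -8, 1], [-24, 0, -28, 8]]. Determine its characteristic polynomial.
χ_A(x) = x(x - 6)^2(x - 2)

xI - A = [[x - 12, 0, -8, 1], [-8, x - 2, -8, 0], [12, 0, x + 8, -1], [24, 0, 28, x - 8]].

Expanding det(xI - A) along the first row:
det(xI - A) = + (x - 12)·det([[x - 2, -8, 0], [0, x + 8, -1], [0, 28, x - 8]]) - (0)·det([[-8, -8, 0], [12, x + 8, -1], [24, 28, x - 8]]) + (-8)·det([[-8, x - 2, 0], [12, 0, -1], [24, 0, x - 8]]) - (1)·det([[-8, x - 2, -8], [12, 0, x + 8], [24, 0, 28]]).

Evaluating gives χ_A(x) = x^4 - 14x^3 + 60x^2 - 72x = x(x - 6)^2(x - 2).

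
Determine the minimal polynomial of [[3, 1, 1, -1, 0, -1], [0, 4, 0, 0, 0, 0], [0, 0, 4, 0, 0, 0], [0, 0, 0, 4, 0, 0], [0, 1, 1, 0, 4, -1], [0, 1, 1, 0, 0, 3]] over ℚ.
The characteristic polynomial factors as (x - 4)^4(x - 3)^2. The minimal polynomial is ∏(x - λ)^{k_λ} where k_λ is the size of the largest Jordan block at λ.

For λ = 3: rank(A - 3I) = 5, and the largest Jordan block has size 2 (the smallest k with rank((A - 3I)^k) = rank((A - 3I)^(k+1))).
For λ = 4: rank(A - 4I) = 2, and the largest Jordan block has size 1 (the smallest k with rank((A - 4I)^k) = rank((A - 4I)^(k+1))).

So m_A(x) = (x - 4)(x - 3)^2.

m_A(x) = (x - 4)(x - 3)^2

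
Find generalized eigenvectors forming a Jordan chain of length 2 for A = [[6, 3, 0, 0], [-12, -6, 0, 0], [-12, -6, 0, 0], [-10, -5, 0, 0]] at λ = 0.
v_1 = [[-2, 3, 4, 4]]^T, v_2 = [[-3, 6, 6, 5]]^T

We seek v_1 ∈ ker(A^2) \ ker(A), then set v_{i+1} = A v_i.

One such chain is v_1 = [[-2, 3, 4, 4]]^T, v_2 = [[-3, 6, 6, 5]]^T. Check: A v_2 = [[0, 0, 0, 0]]^T = 0.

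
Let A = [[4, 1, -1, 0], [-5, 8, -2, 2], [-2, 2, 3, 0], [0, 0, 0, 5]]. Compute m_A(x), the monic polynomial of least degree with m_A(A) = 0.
m_A(x) = (x - 5)^3

The characteristic polynomial factors as (x - 5)^4. The minimal polynomial is ∏(x - λ)^{k_λ} where k_λ is the size of the largest Jordan block at λ.

For λ = 5: rank(A - 5I) = 2, and the largest Jordan block has size 3 (the smallest k with rank((A - 5I)^k) = rank((A - 5I)^(k+1))).

So m_A(x) = (x - 5)^3.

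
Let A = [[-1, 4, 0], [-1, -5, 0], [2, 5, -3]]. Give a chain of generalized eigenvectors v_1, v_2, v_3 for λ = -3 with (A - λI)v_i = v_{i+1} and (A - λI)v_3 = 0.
v_1 = [[-1, 0, -1]]^T, v_2 = [[-2, 1, -2]]^T, v_3 = [[0, 0, 1]]^T

We seek v_1 ∈ ker((A + 3I)^3) \ ker((A + 3I)^2), then set v_{i+1} = (A + 3I) v_i.

One such chain is v_1 = [[-1, 0, -1]]^T, v_2 = [[-2, 1, -2]]^T, v_3 = [[0, 0, 1]]^T. Check: (A + 3I) v_3 = [[0, 0, 0]]^T = 0.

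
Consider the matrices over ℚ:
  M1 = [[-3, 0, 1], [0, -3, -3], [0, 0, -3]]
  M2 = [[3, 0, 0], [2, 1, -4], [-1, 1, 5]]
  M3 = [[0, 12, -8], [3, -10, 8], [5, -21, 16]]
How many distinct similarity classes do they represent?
Characteristic polynomials: χ_{M1} = (x + 3)^3, χ_{M2} = (x - 3)^3, χ_{M3} = (x - 2)^3.

{M1}: invariant factors x + 3, (x + 3)^2.

{M2}: invariant factors x - 3, (x - 3)^2.

{M3}: invariant factors (x - 2)^3.

Matrices are similar if and only if their invariant-factor lists agree; the partition into similarity classes is {M1}, {M2}, {M3}.

3 classes: {M1}, {M2}, {M3}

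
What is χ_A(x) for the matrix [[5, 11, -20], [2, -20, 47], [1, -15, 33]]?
xI - A = [[x - 5, -11, 20], [-2, x + 20, -47], [-1, 15, x - 33]].

Expanding det(xI - A) along the first row:
det(xI - A) = + (x - 5)·det([[x + 20, -47], [15, x - 33]]) - (-11)·det([[-2, -47], [-1, x - 33]]) + (20)·det([[-2, x + 20], [-1, 15]]).

Evaluating gives χ_A(x) = x^3 - 18x^2 + 108x - 216 = (x - 6)^3.

χ_A(x) = (x - 6)^3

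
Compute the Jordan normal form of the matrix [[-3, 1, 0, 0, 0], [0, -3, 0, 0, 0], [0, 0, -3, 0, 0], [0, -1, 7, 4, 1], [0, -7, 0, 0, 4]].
J = [[-3, 1, 0, 0, 0], [0, -3, 0, 0, 0], [0, 0, -3, 0, 0], [0, 0, 0, 4, 1], [0, 0, 0, 0, 4]]

The characteristic polynomial is det(xI - A) = (x - 4)^2(x + 3)^3, so the eigenvalues are -3 (algebraic multiplicity 3), 4 (algebraic multiplicity 2).

For λ = -3: rank(A + 3I) = 3, rank((A + 3I)^2) = 2. The eigenspace has dimension 5 - 3 = 2, so there are 2 Jordan blocks; the rank sequence gives block sizes [2, 1].

For λ = 4: rank(A - 4I) = 4, rank((A - 4I)^2) = 3. The eigenspace has dimension 5 - 4 = 1, so there is 1 Jordan block; the rank sequence gives block sizes [2].

Assembling the blocks gives the Jordan form J above.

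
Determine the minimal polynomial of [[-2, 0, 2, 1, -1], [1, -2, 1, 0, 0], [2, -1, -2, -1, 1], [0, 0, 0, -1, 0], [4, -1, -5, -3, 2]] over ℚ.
m_A(x) = (x + 1)^3

The characteristic polynomial factors as (x + 1)^5. The minimal polynomial is ∏(x - λ)^{k_λ} where k_λ is the size of the largest Jordan block at λ.

For λ = -1: rank(A + I) = 2, and the largest Jordan block has size 3 (the smallest k with rank((A + I)^k) = rank((A + I)^(k+1))).

So m_A(x) = (x + 1)^3.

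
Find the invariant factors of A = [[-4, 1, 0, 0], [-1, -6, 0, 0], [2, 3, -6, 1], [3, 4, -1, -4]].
The Jordan structure of A has elementary divisors (x + 5)^2, (x + 5)^2. Arranging the block sizes at each eigenvalue in decreasing order and taking row products gives the invariant factors.

Invariant factors (smallest first, each dividing the next): (x + 5)^2, (x + 5)^2.

Check: the last factor (x + 5)^2 is the minimal polynomial, and the product (x + 5)^4 is the characteristic polynomial.

(x + 5)^2, (x + 5)^2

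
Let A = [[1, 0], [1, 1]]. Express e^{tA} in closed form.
A has Jordan form J = [[1, 1], [0, 1]] with A = PJP^{-1}, so e^{tA} = P e^{tJ} P^{-1}.

For a Jordan block J_k(λ), e^{tJ_k(λ)} = e^{λt} · (I + tN + t^2 N^2/2! + ... + t^{k-1} N^{k-1}/(k-1)!) where N is the nilpotent superdiagonal part.

Assembling the blocks and conjugating back gives the entries of e^{tA} as shown above.

e^{tA} = [[e^{t}, 0], [t*e^{t}, e^{t}]]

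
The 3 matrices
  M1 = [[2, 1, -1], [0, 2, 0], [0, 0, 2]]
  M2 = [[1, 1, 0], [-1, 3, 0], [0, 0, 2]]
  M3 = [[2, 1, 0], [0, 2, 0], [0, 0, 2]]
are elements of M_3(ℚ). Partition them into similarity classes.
1 class: {M1, M2, M3}

Characteristic polynomials: χ_{M1} = (x - 2)^3, χ_{M2} = (x - 2)^3, χ_{M3} = (x - 2)^3.

{M1, M2, M3}: invariant factors x - 2, (x - 2)^2.

Matrices are similar if and only if their invariant-factor lists agree; the partition into similarity classes is {M1, M2, M3}.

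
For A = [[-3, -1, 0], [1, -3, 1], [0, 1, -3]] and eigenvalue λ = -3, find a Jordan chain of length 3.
v_1 = [[1, 0, 0]]^T, v_2 = [[0, 1, 0]]^T, v_3 = [[-1, 0, 1]]^T

We seek v_1 ∈ ker((A + 3I)^3) \ ker((A + 3I)^2), then set v_{i+1} = (A + 3I) v_i.

One such chain is v_1 = [[1, 0, 0]]^T, v_2 = [[0, 1, 0]]^T, v_3 = [[-1, 0, 1]]^T. Check: (A + 3I) v_3 = [[0, 0, 0]]^T = 0.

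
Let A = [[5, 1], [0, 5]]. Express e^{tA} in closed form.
A has Jordan form J = [[5, 1], [0, 5]] with A = PJP^{-1}, so e^{tA} = P e^{tJ} P^{-1}.

For a Jordan block J_k(λ), e^{tJ_k(λ)} = e^{λt} · (I + tN + t^2 N^2/2! + ... + t^{k-1} N^{k-1}/(k-1)!) where N is the nilpotent superdiagonal part.

Assembling the blocks and conjugating back gives the entries of e^{tA} as shown above.

e^{tA} = [[e^{5*t}, t*e^{5*t}], [0, e^{5*t}]]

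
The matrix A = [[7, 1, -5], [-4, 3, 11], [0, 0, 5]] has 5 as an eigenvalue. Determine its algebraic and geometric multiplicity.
algebraic multiplicity 3, geometric multiplicity 1

The characteristic polynomial is (x - 5)^3, so the factor x - 5 appears with exponent 3: the algebraic multiplicity is 3.

rank(A - 5I) = 2, so the eigenspace has dimension 3 - 2 = 1: the geometric multiplicity is 1.

Since 1 < 3, A is not diagonalizable.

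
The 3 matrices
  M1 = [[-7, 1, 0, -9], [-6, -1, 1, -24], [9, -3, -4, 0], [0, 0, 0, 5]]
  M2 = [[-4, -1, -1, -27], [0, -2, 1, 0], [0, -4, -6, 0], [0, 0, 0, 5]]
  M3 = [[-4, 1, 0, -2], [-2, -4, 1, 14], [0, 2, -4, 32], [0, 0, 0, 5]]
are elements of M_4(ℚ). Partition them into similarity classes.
Characteristic polynomials: χ_{M1} = (x - 5)(x + 4)^3, χ_{M2} = (x - 5)(x + 4)^3, χ_{M3} = (x - 5)(x + 4)^3.

{M1, M2, M3}: invariant factors (x - 5)(x + 4)^3.

Matrices are similar if and only if their invariant-factor lists agree; the partition into similarity classes is {M1, M2, M3}.

1 class: {M1, M2, M3}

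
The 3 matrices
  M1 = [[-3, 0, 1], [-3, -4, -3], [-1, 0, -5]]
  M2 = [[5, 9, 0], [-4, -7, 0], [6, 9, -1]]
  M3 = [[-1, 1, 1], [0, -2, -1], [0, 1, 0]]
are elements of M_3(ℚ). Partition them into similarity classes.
2 classes: {M1}, {M2, M3}

Characteristic polynomials: χ_{M1} = (x + 4)^3, χ_{M2} = (x + 1)^3, χ_{M3} = (x + 1)^3.

{M1}: invariant factors x + 4, (x + 4)^2.

{M2, M3}: invariant factors x + 1, (x + 1)^2.

Matrices are similar if and only if their invariant-factor lists agree; the partition into similarity classes is {M1}, {M2, M3}.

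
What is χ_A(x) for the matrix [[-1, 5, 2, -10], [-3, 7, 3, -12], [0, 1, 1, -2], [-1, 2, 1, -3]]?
χ_A(x) = (x - 1)^4

xI - A = [[x + 1, -5, -2, 10], [3, x - 7, -3, 12], [0, -1, x - 1, 2], [1, -2, -1, x + 3]].

Expanding det(xI - A) along the first row:
det(xI - A) = + (x + 1)·det([[x - 7, -3, 12], [-1, x - 1, 2], [-2, -1, x + 3]]) - (-5)·det([[3, -3, 12], [0, x - 1, 2], [1, -1, x + 3]]) + (-2)·det([[3, x - 7, 12], [0, -1, 2], [1, -2, x + 3]]) - (10)·det([[3, x - 7, -3], [0, -1, x - 1], [1, -2, -1]]).

Evaluating gives χ_A(x) = x^4 - 4x^3 + 6x^2 - 4x + 1 = (x - 1)^4.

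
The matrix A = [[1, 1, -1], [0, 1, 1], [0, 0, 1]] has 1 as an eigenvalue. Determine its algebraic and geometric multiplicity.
algebraic multiplicity 3, geometric multiplicity 1

The characteristic polynomial is (x - 1)^3, so the factor x - 1 appears with exponent 3: the algebraic multiplicity is 3.

rank(A - I) = 2, so the eigenspace has dimension 3 - 2 = 1: the geometric multiplicity is 1.

Since 1 < 3, A is not diagonalizable.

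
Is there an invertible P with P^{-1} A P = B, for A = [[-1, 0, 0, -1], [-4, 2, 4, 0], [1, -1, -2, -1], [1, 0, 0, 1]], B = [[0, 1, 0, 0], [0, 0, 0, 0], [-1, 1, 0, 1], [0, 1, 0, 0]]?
Yes.

Two matrices over a field are similar if and only if they have the same invariant factors.

Both A and B have characteristic polynomial x^4 and minimal polynomial x^2. Computing further, both have invariant factors x^2, x^2. Hence A and B are similar.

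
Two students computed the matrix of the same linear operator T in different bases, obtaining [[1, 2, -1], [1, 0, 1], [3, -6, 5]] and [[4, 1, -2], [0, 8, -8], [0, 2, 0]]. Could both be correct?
trace(A) = 6 but trace(B) = 12. The trace is a similarity invariant, so A and B are not similar.

No.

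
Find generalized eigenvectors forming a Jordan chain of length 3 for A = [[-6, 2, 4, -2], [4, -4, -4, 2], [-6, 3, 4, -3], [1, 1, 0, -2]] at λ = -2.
We seek v_1 ∈ ker((A + 2I)^3) \ ker((A + 2I)^2), then set v_{i+1} = (A + 2I) v_i.

One such chain is v_1 = [[1, 0, 1, 0]]^T, v_2 = [[0, 0, 0, 1]]^T, v_3 = [[-2, 2, -3, 0]]^T. Check: (A + 2I) v_3 = [[0, 0, 0, 0]]^T = 0.

v_1 = [[1, 0, 1, 0]]^T, v_2 = [[0, 0, 0, 1]]^T, v_3 = [[-2, 2, -3, 0]]^T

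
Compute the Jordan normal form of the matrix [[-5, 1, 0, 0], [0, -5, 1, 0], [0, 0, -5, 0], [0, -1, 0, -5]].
J = [[-5, 1, 0, 0], [0, -5, 1, 0], [0, 0, -5, 0], [0, 0, 0, -5]]

The characteristic polynomial is det(xI - A) = (x + 5)^4, so the eigenvalues are -5 (algebraic multiplicity 4).

For λ = -5: rank(A + 5I) = 2, rank((A + 5I)^2) = 1, rank((A + 5I)^3) = 0. The eigenspace has dimension 4 - 2 = 2, so there are 2 Jordan blocks; the rank sequence gives block sizes [3, 1].

Assembling the blocks gives the Jordan form J above.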